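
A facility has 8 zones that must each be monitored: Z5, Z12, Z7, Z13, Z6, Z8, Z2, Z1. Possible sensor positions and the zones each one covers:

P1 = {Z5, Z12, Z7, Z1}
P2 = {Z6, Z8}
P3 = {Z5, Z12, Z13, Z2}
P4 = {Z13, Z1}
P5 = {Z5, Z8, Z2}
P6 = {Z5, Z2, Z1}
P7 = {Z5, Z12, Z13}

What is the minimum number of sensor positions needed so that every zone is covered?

P1, P2, P3 together cover {Z5, Z12, Z7, Z13, Z6, Z8, Z2, Z1} — every zone.
No 2 of the 7 sensor positions cover everything (all 21 pairs fall short), so 3 is minimum.

3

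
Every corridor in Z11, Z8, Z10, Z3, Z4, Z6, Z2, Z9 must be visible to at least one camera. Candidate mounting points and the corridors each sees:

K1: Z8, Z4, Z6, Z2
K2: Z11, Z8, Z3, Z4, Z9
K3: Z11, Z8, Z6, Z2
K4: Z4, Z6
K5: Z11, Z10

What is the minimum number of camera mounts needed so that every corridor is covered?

K1, K2, K5 together cover {Z11, Z8, Z10, Z3, Z4, Z6, Z2, Z9} — every corridor.
No 2 of the 5 camera mounts cover everything (all 10 pairs fall short), so 3 is minimum.

3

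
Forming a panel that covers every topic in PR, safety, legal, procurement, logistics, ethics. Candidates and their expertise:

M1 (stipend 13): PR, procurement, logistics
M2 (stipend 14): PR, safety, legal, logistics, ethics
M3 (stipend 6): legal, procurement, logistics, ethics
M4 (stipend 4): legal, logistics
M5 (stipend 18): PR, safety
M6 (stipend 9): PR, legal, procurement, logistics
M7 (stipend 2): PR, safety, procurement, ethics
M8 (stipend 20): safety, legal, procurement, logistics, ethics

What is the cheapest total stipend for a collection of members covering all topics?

6

M4, M7 cover every topic at stipend 4 + 2 = 6.
Any cover uses at least 2 members; among all covering selections none totals below 6.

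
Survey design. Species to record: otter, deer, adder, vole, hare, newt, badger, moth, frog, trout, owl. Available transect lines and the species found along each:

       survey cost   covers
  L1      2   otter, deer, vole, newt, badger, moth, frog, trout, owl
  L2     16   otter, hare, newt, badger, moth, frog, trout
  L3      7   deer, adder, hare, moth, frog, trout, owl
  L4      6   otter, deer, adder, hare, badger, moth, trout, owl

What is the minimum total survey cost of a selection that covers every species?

L1, L4 cover every species at survey cost 2 + 6 = 8.
Any cover uses at least 2 transects; among all covering selections none totals below 8.

8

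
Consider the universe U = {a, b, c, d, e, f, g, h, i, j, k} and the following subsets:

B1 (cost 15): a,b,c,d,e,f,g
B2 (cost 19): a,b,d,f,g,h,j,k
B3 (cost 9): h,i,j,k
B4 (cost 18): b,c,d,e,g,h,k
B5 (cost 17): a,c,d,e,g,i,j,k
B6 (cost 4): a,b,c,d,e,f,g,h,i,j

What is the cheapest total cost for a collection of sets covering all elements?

B3, B6 cover every element at cost 9 + 4 = 13.
Any cover uses at least 2 sets; among all covering selections none totals below 13.

13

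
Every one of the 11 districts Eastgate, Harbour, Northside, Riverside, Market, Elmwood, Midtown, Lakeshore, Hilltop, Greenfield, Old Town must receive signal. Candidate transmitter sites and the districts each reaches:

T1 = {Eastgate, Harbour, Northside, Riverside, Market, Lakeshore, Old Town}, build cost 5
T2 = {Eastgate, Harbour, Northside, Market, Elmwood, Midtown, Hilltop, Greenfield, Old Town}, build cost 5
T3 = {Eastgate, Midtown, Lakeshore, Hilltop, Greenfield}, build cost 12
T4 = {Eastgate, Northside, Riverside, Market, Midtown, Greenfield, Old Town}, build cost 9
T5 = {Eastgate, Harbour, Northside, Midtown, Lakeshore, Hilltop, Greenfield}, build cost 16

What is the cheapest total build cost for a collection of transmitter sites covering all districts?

10

T1, T2 cover every district at build cost 5 + 5 = 10.
Any cover uses at least 2 transmitter sites; among all covering selections none totals below 10.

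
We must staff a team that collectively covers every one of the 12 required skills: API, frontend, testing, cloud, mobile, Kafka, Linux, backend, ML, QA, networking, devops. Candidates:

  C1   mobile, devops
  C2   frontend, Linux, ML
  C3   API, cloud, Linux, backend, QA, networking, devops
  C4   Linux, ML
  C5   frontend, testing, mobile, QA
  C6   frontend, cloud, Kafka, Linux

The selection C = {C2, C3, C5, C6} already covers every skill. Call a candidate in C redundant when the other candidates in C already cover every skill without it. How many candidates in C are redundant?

0

Drop C2: ML uncovered — not redundant.
Drop C3: API, backend, networking, devops uncovered — not redundant.
Drop C5: testing, mobile uncovered — not redundant.
Drop C6: Kafka uncovered — not redundant.
None of the candidates in C is redundant.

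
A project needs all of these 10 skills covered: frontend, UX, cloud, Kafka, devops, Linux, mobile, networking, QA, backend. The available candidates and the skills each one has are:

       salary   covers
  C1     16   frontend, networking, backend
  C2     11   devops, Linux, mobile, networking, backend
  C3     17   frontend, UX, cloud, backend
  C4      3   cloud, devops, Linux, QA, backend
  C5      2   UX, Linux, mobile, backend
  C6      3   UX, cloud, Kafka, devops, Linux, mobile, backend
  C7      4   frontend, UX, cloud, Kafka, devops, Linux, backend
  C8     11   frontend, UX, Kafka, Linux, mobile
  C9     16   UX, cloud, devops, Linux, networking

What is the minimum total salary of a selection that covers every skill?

C2, C4, C7 cover every skill at salary 11 + 3 + 4 = 18.
Any cover uses at least 3 candidates; among all covering selections none totals below 18.

18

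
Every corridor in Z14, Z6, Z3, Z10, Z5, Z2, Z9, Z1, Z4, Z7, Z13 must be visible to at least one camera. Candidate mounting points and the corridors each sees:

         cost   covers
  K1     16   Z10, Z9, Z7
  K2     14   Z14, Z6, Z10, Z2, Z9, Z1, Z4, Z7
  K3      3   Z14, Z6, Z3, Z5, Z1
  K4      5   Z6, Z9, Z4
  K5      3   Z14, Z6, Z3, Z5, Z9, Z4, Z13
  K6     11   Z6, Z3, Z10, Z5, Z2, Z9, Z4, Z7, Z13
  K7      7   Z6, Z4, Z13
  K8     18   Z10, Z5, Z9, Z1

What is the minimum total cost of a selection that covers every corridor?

14

K3, K6 cover every corridor at cost 3 + 11 = 14.
Any cover uses at least 2 camera mounts; among all covering selections none totals below 14.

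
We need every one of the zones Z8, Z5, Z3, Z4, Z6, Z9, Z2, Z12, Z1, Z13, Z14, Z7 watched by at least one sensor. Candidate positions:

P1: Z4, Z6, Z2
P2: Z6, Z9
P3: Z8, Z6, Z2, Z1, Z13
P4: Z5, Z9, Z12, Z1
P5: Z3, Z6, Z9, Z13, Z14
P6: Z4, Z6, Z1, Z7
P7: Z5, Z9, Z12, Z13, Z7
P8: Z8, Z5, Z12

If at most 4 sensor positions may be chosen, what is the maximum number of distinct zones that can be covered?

12

Choosing P1, P3, P5, P7 covers {Z8, Z5, Z3, Z4, Z6, Z9, Z2, Z12, Z1, Z13, Z14, Z7} — 12 zones.
That is all 12 zones.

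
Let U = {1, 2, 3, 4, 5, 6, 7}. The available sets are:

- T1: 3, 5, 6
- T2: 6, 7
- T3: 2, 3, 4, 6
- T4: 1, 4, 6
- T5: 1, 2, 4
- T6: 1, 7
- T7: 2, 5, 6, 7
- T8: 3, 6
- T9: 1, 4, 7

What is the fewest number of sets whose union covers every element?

T1, T2, T5 together cover {1, 2, 3, 4, 5, 6, 7} — every element.
No 2 of the 9 sets cover everything (all 36 pairs fall short), so 3 is minimum.

3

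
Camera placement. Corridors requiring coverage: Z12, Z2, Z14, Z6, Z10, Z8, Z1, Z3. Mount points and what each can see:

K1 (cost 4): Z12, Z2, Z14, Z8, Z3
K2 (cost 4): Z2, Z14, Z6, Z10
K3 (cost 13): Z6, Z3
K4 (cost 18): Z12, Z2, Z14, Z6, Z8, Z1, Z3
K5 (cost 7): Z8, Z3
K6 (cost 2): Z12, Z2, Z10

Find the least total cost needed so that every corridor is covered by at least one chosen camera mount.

K4, K6 cover every corridor at cost 18 + 2 = 20.
Any cover uses at least 2 camera mounts; among all covering selections none totals below 20.
Greedy by coverage-per-cost would pick K6, K1, K2, K4 for 28 — worse than the optimum 20.

20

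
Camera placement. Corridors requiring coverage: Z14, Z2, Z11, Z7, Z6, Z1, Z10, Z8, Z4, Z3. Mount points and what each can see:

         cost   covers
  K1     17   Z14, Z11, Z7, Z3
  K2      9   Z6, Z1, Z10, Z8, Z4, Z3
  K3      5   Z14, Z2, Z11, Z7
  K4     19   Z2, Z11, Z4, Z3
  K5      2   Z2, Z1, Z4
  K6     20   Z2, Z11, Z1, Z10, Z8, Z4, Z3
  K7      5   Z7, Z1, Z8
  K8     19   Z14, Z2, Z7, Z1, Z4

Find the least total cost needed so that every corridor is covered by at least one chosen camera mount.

K2, K3 cover every corridor at cost 9 + 5 = 14.
Any cover uses at least 2 camera mounts; among all covering selections none totals below 14.

14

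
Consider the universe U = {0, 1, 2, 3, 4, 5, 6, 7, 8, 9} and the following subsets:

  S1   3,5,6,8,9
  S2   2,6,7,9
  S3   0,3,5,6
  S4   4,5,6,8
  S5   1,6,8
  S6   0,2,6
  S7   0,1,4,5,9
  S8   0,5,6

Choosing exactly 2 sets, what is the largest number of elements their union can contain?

8

Choosing S1, S7 covers {0, 1, 3, 4, 5, 6, 8, 9} — 8 elements.
No choice of 2 sets does better; here 2, 7 are left uncovered.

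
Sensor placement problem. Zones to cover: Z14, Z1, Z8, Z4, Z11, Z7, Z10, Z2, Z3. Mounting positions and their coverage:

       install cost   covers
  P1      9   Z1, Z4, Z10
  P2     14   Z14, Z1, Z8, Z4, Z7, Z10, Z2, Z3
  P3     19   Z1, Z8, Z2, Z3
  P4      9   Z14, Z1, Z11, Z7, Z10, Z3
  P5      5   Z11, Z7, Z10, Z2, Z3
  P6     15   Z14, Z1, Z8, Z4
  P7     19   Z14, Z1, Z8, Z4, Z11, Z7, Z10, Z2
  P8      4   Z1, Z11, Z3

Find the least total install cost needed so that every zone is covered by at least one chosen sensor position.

P2, P8 cover every zone at install cost 14 + 4 = 18.
Any cover uses at least 2 sensor positions; among all covering selections none totals below 18.
Greedy by coverage-per-install cost would pick P5, P2 for 19 — worse than the optimum 18.

18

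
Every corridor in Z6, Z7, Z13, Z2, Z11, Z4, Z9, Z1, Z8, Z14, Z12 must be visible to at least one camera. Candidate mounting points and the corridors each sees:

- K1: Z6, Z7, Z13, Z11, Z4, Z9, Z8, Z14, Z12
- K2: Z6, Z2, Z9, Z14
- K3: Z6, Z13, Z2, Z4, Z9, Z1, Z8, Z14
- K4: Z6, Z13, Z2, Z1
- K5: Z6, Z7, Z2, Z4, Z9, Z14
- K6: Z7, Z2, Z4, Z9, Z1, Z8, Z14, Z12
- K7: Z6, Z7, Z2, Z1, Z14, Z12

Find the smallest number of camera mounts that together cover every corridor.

K1, K3 together cover {Z6, Z7, Z13, Z2, Z11, Z4, Z9, Z1, Z8, Z14, Z12} — every corridor.
No single camera mount contains all 11 corridors, so 2 is optimal.

2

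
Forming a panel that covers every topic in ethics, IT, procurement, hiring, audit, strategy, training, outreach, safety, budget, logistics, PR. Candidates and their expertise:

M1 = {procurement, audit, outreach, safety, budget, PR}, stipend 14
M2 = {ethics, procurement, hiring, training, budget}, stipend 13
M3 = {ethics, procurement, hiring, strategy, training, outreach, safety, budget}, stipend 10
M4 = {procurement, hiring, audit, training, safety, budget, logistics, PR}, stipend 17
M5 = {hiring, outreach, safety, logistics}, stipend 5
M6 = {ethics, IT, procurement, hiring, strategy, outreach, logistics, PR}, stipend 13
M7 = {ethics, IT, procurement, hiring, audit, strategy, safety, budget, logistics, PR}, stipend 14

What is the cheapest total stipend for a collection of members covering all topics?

M3, M7 cover every topic at stipend 10 + 14 = 24.
Any cover uses at least 2 members; among all covering selections none totals below 24.

24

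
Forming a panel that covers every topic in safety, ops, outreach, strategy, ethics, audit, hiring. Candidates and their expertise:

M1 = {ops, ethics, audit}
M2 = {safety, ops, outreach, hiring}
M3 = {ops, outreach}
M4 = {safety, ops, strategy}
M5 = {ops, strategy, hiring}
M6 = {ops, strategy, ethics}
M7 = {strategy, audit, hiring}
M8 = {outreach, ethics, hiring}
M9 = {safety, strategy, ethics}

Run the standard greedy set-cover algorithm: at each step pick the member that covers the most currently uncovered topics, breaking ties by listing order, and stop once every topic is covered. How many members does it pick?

3

Pick 1: M2 covers 4 new topics (safety, ops, outreach, hiring).
Pick 2: M1 covers 2 new topics (ethics, audit).
Pick 3: M4 covers 1 new topics (strategy).
Greedy uses 3 members.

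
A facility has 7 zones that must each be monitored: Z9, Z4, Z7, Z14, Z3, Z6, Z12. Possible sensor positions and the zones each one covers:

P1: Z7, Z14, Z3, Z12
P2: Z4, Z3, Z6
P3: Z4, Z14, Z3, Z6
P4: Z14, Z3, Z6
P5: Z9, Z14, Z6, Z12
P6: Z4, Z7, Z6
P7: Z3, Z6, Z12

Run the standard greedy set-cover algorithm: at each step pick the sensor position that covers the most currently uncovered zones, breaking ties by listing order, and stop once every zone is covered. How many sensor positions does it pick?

Pick 1: P1 covers 4 new zones (Z7, Z14, Z3, Z12).
Pick 2: P2 covers 2 new zones (Z4, Z6).
Pick 3: P5 covers 1 new zones (Z9).
Greedy uses 3 sensor positions.

3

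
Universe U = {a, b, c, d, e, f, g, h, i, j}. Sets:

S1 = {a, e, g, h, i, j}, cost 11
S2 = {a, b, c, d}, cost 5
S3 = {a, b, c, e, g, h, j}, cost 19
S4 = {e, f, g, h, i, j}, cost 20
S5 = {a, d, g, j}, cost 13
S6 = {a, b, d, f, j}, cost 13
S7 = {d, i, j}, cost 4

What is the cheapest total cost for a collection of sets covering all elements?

25

S2, S4 cover every element at cost 5 + 20 = 25.
Any cover uses at least 2 sets; among all covering selections none totals below 25.
Greedy by coverage-per-cost would pick S2, S7, S1, S6 for 33 — worse than the optimum 25.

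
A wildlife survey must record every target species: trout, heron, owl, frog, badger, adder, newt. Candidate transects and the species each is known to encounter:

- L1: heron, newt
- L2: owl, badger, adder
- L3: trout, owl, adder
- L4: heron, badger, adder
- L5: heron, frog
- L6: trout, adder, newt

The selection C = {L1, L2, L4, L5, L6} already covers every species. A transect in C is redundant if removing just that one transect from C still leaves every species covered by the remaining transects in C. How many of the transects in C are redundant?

Drop L1: the rest still cover every species — redundant.
Drop L2: owl uncovered — not redundant.
Drop L4: the rest still cover every species — redundant.
Drop L5: frog uncovered — not redundant.
Drop L6: trout uncovered — not redundant.
2 redundant: L1, L4.

2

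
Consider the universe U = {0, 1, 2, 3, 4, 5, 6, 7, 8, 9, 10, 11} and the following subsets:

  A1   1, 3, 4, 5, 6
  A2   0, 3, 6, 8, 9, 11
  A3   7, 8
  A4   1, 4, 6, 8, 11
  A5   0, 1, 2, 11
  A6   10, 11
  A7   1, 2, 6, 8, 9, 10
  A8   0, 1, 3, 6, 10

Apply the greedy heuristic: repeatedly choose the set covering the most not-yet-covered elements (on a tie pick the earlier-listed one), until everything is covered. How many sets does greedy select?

4

Pick 1: A2 covers 6 new elements (0, 3, 6, 8, 9, 11).
Pick 2: A1 covers 3 new elements (1, 4, 5).
Pick 3: A7 covers 2 new elements (2, 10).
Pick 4: A3 covers 1 new elements (7).
Greedy uses 4 sets.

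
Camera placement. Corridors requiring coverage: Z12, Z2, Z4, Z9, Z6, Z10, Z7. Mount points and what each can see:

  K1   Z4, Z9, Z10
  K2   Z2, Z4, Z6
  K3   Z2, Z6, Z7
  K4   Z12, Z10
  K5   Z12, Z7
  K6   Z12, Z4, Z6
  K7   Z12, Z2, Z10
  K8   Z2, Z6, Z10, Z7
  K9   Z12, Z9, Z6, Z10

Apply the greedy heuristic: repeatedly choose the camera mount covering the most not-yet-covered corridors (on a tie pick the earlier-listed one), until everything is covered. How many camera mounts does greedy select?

3

Pick 1: K8 covers 4 new corridors (Z2, Z6, Z10, Z7).
Pick 2: K1 covers 2 new corridors (Z4, Z9).
Pick 3: K4 covers 1 new corridors (Z12).
Greedy uses 3 camera mounts.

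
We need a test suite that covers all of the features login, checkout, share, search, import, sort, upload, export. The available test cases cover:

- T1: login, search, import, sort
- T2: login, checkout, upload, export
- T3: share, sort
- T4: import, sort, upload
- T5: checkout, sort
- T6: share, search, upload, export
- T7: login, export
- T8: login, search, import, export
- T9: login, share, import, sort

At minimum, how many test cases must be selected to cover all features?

3

T1, T2, T3 together cover {login, checkout, share, search, import, sort, upload, export} — every feature.
No 2 of the 9 test cases cover everything (all 36 pairs fall short), so 3 is minimum.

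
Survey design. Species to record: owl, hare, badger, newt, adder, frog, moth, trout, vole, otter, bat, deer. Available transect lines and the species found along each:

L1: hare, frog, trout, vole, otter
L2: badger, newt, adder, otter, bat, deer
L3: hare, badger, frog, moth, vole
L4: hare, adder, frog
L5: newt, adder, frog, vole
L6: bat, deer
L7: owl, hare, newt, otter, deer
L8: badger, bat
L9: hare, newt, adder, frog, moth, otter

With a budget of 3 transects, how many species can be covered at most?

11

Choosing L1, L2, L3 covers {hare, badger, newt, adder, frog, moth, trout, vole, otter, bat, deer} — 11 species.
No choice of 3 transects does better; here owl is left uncovered.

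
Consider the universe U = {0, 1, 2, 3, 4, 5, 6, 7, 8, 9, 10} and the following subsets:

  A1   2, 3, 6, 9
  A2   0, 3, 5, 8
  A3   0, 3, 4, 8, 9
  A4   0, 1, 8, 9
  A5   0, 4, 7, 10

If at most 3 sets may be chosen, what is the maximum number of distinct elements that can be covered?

Choosing A1, A2, A5 covers {0, 2, 3, 4, 5, 6, 7, 8, 9, 10} — 10 elements.
No choice of 3 sets does better; here 1 is left uncovered.

10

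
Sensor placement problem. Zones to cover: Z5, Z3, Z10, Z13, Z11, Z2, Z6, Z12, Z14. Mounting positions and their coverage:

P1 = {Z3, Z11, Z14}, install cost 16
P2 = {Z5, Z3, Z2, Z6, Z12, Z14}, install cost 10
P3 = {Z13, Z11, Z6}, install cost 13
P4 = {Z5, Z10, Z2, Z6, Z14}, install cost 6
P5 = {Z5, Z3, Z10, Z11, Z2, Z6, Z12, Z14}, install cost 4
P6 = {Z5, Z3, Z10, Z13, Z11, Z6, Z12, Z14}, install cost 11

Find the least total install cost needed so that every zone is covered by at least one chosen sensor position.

15

P5, P6 cover every zone at install cost 4 + 11 = 15.
Any cover uses at least 2 sensor positions; among all covering selections none totals below 15.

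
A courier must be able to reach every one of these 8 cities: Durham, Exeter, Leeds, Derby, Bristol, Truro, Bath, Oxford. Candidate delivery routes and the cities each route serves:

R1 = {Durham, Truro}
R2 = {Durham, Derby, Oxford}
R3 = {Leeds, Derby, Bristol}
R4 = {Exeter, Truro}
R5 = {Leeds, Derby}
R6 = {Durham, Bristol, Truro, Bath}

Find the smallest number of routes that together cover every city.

R2, R3, R4, R6 together cover {Durham, Exeter, Leeds, Derby, Bristol, Truro, Bath, Oxford} — every city.
No 3 of the 6 routes cover everything (all 20 triples fall short), so 4 is minimum.

4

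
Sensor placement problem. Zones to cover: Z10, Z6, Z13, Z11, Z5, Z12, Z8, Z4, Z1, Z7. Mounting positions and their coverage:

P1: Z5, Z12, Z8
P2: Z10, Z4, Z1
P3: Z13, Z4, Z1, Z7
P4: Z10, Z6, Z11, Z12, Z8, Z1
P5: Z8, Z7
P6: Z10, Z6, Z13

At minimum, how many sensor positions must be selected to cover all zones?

3

P1, P3, P4 together cover {Z10, Z6, Z13, Z11, Z5, Z12, Z8, Z4, Z1, Z7} — every zone.
No 2 of the 6 sensor positions cover everything (all 15 pairs fall short), so 3 is minimum.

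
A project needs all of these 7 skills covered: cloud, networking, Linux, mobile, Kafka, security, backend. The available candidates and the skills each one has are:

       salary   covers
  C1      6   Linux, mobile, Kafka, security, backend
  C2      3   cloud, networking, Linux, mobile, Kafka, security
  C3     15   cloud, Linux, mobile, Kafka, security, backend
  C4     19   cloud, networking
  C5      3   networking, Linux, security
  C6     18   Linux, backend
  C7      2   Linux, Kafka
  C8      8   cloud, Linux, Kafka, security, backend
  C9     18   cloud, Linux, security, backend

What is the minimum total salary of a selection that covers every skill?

9

C1, C2 cover every skill at salary 6 + 3 = 9.
Any cover uses at least 2 candidates; among all covering selections none totals below 9.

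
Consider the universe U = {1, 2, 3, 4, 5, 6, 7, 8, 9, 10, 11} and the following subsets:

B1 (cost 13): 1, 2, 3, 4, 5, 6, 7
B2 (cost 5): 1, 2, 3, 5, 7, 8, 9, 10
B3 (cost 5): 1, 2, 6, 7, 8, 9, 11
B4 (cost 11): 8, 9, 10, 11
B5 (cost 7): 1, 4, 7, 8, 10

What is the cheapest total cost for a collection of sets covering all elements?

B2, B3, B5 cover every element at cost 5 + 5 + 7 = 17.
Any cover uses at least 2 sets; among all covering selections none totals below 17.

17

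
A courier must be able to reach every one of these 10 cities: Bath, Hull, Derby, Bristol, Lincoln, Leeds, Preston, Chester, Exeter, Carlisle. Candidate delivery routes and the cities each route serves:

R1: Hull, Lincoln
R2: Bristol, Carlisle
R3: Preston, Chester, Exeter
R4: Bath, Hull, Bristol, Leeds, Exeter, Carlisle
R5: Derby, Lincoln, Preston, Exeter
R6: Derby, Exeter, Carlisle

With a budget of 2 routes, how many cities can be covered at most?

9

Choosing R4, R5 covers {Bath, Hull, Derby, Bristol, Lincoln, Leeds, Preston, Exeter, Carlisle} — 9 cities.
No choice of 2 routes does better; here Chester is left uncovered.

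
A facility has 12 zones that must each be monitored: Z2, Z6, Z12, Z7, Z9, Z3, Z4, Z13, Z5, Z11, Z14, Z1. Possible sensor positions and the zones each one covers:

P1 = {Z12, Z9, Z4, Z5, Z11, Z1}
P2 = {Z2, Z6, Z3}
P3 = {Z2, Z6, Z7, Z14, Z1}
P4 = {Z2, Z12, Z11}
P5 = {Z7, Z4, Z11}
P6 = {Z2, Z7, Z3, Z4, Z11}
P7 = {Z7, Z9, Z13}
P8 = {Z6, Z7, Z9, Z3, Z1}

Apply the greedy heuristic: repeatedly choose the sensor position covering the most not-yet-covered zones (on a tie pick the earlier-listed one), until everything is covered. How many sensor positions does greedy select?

4

Pick 1: P1 covers 6 new zones (Z12, Z9, Z4, Z5, Z11, Z1).
Pick 2: P3 covers 4 new zones (Z2, Z6, Z7, Z14).
Pick 3: P2 covers 1 new zones (Z3).
Pick 4: P7 covers 1 new zones (Z13).
Greedy uses 4 sensor positions.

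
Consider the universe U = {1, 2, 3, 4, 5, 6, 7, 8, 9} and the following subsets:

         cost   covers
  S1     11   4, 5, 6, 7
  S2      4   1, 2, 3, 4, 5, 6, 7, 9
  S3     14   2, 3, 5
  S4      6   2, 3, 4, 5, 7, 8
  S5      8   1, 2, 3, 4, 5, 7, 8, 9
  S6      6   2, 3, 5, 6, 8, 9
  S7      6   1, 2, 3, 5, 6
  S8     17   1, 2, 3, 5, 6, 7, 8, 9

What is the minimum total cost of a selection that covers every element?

10

S2, S4 cover every element at cost 4 + 6 = 10.
Any cover uses at least 2 sets; among all covering selections none totals below 10.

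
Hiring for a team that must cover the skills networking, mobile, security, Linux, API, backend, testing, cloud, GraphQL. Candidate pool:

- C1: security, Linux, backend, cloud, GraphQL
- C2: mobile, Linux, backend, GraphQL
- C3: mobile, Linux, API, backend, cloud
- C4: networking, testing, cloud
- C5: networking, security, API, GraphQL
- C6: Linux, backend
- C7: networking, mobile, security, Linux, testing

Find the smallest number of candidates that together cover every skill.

C1, C3, C4 together cover {networking, mobile, security, Linux, API, backend, testing, cloud, GraphQL} — every skill.
No 2 of the 7 candidates cover everything (all 21 pairs fall short), so 3 is minimum.

3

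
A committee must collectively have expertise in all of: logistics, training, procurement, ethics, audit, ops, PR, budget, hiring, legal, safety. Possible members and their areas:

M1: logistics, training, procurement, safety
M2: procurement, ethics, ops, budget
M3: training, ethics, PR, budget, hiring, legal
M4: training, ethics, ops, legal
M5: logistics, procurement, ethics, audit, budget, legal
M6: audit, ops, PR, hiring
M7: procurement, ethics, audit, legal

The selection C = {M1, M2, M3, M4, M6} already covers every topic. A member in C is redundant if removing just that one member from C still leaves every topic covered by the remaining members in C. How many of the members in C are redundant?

Drop M1: logistics, safety uncovered — not redundant.
Drop M2: the rest still cover every topic — redundant.
Drop M3: the rest still cover every topic — redundant.
Drop M4: the rest still cover every topic — redundant.
Drop M6: audit uncovered — not redundant.
3 redundant: M2, M3, M4.

3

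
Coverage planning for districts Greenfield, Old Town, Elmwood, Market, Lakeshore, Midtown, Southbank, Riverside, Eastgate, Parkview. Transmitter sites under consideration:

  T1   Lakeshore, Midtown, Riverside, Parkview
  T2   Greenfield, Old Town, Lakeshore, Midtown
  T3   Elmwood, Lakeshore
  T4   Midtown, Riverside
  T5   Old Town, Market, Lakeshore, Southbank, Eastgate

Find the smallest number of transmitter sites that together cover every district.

4

T1, T2, T3, T5 together cover {Greenfield, Old Town, Elmwood, Market, Lakeshore, Midtown, Southbank, Riverside, Eastgate, Parkview} — every district.
No 3 of the 5 transmitter sites cover everything (all 10 triples fall short), so 4 is minimum.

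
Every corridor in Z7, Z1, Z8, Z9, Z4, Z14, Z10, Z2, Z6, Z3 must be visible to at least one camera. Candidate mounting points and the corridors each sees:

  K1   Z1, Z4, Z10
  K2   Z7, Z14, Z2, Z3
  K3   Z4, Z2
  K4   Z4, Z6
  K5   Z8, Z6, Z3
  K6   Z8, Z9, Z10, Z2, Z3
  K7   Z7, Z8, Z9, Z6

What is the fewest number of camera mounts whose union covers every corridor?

K1, K2, K7 together cover {Z7, Z1, Z8, Z9, Z4, Z14, Z10, Z2, Z6, Z3} — every corridor.
No 2 of the 7 camera mounts cover everything (all 21 pairs fall short), so 3 is minimum.

3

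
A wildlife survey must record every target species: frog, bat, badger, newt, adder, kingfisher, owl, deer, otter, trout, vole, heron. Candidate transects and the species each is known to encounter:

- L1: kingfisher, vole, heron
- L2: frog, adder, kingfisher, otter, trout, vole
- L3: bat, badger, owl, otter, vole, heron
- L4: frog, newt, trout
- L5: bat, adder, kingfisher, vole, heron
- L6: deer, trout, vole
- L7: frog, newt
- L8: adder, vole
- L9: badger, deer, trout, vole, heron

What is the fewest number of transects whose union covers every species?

4

L2, L3, L4, L6 together cover {frog, bat, badger, newt, adder, kingfisher, owl, deer, otter, trout, vole, heron} — every species.
No 3 of the 9 transects cover everything (all 84 triples fall short), so 4 is minimum.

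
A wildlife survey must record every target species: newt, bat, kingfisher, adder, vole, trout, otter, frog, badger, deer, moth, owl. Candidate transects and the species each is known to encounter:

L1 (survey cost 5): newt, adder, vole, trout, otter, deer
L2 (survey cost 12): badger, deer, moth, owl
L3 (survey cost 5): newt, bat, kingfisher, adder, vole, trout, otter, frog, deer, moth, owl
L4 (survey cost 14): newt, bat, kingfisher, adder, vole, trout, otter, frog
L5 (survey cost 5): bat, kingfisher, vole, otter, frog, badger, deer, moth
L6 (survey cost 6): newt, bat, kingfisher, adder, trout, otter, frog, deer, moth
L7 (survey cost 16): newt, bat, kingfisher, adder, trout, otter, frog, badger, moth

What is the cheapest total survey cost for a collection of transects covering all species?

L3, L5 cover every species at survey cost 5 + 5 = 10.
Any cover uses at least 2 transects; among all covering selections none totals below 10.

10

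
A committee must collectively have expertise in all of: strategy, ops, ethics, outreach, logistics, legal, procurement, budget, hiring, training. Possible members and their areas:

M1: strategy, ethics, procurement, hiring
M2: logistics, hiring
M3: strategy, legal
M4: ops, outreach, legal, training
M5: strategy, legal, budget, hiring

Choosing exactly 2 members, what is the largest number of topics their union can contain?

8

Choosing M1, M4 covers {strategy, ops, ethics, outreach, legal, procurement, hiring, training} — 8 topics.
No choice of 2 members does better; here logistics, budget are left uncovered.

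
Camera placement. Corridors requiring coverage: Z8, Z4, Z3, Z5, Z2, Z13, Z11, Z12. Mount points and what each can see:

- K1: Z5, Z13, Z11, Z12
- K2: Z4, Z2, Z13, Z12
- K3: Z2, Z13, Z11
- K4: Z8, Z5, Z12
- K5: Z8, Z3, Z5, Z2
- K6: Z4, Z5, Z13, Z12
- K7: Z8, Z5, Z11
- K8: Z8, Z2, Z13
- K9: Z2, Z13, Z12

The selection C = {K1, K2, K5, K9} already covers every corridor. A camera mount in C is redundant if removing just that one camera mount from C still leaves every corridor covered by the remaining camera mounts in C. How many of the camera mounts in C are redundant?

1

Drop K1: Z11 uncovered — not redundant.
Drop K2: Z4 uncovered — not redundant.
Drop K5: Z8, Z3 uncovered — not redundant.
Drop K9: the rest still cover every corridor — redundant.
1 redundant: K9.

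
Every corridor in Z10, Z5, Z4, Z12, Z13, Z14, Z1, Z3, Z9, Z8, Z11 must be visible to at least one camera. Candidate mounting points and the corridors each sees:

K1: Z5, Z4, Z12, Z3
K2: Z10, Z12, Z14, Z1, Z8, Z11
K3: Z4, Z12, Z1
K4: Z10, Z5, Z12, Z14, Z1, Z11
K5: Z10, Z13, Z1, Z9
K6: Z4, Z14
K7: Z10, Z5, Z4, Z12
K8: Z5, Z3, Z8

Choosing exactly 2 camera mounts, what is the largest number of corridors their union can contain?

9

Choosing K1, K2 covers {Z10, Z5, Z4, Z12, Z14, Z1, Z3, Z8, Z11} — 9 corridors.
No choice of 2 camera mounts does better; here Z13, Z9 are left uncovered.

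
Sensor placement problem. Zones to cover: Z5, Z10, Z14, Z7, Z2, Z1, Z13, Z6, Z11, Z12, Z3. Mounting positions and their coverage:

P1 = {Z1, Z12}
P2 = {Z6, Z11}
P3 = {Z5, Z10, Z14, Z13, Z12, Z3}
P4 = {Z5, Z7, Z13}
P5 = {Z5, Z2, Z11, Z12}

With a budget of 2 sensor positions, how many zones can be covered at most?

Choosing P2, P3 covers {Z5, Z10, Z14, Z13, Z6, Z11, Z12, Z3} — 8 zones.
No choice of 2 sensor positions does better; here Z7, Z2, Z1 are left uncovered.

8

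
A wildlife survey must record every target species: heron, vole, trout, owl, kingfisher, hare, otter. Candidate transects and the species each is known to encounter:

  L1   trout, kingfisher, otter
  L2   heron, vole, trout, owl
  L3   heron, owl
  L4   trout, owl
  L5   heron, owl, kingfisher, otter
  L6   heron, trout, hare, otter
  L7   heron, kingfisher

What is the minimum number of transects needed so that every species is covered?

L1, L2, L6 together cover {heron, vole, trout, owl, kingfisher, hare, otter} — every species.
No 2 of the 7 transects cover everything (all 21 pairs fall short), so 3 is minimum.

3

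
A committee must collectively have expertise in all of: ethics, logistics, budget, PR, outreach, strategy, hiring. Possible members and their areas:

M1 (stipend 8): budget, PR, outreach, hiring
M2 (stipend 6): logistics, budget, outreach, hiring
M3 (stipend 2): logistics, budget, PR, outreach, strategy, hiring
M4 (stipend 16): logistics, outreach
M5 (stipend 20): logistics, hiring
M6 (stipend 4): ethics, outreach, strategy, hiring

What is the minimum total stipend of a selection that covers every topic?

6

M3, M6 cover every topic at stipend 2 + 4 = 6.
Any cover uses at least 2 members; among all covering selections none totals below 6.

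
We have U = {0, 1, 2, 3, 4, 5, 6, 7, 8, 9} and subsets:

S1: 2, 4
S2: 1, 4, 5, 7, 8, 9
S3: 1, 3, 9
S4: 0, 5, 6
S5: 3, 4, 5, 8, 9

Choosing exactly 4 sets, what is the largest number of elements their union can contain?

10

Choosing S1, S2, S3, S4 covers {0, 1, 2, 3, 4, 5, 6, 7, 8, 9} — 10 elements.
That is all 10 elements.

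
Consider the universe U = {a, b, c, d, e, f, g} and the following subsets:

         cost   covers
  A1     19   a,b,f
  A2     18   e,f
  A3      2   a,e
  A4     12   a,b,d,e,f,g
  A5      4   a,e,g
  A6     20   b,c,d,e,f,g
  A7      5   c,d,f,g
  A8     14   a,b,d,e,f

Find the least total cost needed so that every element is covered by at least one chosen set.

A4, A7 cover every element at cost 12 + 5 = 17.
Any cover uses at least 2 sets; among all covering selections none totals below 17.

17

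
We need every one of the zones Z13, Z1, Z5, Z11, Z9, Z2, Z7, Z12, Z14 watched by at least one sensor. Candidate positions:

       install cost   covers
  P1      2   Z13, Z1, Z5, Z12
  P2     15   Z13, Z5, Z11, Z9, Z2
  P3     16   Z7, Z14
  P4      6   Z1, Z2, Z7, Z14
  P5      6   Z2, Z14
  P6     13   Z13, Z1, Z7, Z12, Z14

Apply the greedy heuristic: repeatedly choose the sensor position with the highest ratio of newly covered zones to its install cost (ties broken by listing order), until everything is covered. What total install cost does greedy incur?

23

Pick 1: P1 adds 4 new (Z13, Z1, Z5, Z12) at install cost 2 (ratio 4/2).
Pick 2: P4 adds 3 new (Z2, Z7, Z14) at install cost 6 (ratio 3/6).
Pick 3: P2 adds 2 new (Z11, Z9) at install cost 15 (ratio 2/15).
Greedy total install cost: 2 + 6 + 15 = 23.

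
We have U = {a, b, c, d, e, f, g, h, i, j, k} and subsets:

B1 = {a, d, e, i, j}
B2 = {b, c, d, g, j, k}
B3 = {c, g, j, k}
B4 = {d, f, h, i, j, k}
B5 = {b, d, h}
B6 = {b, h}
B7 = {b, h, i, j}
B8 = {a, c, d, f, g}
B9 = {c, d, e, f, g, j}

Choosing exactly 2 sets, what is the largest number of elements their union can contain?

Choosing B1, B2 covers {a, b, c, d, e, g, i, j, k} — 9 elements.
No choice of 2 sets does better; here f, h are left uncovered.

9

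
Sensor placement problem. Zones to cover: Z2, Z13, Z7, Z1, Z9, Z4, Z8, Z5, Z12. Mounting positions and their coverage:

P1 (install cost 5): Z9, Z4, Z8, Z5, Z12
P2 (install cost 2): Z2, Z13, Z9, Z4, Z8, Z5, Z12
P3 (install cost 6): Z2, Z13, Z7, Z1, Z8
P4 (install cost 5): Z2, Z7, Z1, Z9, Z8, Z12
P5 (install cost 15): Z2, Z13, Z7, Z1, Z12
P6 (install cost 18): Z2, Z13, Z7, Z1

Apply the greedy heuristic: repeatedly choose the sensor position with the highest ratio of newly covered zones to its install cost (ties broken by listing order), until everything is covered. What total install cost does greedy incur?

7

Pick 1: P2 adds 7 new (Z2, Z13, Z9, Z4, Z8, Z5, Z12) at install cost 2 (ratio 7/2).
Pick 2: P4 adds 2 new (Z7, Z1) at install cost 5 (ratio 2/5).
Greedy total install cost: 2 + 5 = 7.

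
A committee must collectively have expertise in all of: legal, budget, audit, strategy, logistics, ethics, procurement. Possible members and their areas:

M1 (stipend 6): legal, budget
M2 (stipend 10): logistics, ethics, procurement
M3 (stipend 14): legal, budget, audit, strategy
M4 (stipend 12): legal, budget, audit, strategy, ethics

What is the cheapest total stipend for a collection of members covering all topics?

M2, M4 cover every topic at stipend 10 + 12 = 22.
Any cover uses at least 2 members; among all covering selections none totals below 22.

22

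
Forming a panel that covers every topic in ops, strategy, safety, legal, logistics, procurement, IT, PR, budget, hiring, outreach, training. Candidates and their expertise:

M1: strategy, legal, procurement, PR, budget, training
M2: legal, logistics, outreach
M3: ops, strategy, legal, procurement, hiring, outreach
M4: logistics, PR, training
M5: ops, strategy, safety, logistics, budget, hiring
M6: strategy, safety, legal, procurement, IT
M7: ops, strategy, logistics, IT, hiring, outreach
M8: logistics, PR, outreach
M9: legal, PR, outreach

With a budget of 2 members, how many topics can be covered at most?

11

Choosing M1, M7 covers {ops, strategy, legal, logistics, procurement, IT, PR, budget, hiring, outreach, training} — 11 topics.
No choice of 2 members does better; here safety is left uncovered.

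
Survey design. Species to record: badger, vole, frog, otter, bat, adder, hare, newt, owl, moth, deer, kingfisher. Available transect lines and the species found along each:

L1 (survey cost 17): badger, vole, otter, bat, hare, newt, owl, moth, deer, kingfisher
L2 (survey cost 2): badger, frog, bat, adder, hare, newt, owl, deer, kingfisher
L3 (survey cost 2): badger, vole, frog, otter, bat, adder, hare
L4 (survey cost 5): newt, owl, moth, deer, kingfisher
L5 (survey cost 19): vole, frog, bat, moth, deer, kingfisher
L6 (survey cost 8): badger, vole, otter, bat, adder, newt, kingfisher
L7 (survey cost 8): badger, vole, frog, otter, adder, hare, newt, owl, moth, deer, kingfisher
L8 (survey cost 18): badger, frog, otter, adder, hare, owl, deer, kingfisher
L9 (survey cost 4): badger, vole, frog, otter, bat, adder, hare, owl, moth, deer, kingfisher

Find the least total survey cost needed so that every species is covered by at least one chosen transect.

6

L2, L9 cover every species at survey cost 2 + 4 = 6.
Any cover uses at least 2 transects; among all covering selections none totals below 6.
Greedy by coverage-per-survey cost would pick L2, L3, L9 for 8 — worse than the optimum 6.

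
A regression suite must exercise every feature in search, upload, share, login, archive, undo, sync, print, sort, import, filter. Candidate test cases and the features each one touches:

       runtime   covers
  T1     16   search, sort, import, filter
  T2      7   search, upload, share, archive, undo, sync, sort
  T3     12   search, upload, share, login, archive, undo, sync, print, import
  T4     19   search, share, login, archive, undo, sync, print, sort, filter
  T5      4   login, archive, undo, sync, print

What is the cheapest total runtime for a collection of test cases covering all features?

27

T1, T2, T5 cover every feature at runtime 16 + 7 + 4 = 27.
Any cover uses at least 2 test cases; among all covering selections none totals below 27.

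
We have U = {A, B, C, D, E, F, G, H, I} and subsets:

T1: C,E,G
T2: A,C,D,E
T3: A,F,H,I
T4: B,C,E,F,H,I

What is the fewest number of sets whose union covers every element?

3

T1, T2, T4 together cover {A, B, C, D, E, F, G, H, I} — every element.
No 2 of the 4 sets cover everything (all 6 pairs fall short), so 3 is minimum.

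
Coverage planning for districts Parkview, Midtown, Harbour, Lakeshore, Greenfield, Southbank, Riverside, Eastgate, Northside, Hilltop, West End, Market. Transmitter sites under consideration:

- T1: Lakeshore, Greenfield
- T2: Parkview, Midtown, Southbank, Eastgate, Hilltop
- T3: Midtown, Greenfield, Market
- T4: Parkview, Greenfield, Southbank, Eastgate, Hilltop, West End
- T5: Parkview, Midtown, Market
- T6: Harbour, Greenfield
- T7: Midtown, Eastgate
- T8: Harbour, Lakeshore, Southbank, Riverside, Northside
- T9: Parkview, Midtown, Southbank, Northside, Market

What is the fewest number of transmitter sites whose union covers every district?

T3, T4, T8 together cover {Parkview, Midtown, Harbour, Lakeshore, Greenfield, Southbank, Riverside, Eastgate, Northside, Hilltop, West End, Market} — every district.
No 2 of the 9 transmitter sites cover everything (all 36 pairs fall short), so 3 is minimum.

3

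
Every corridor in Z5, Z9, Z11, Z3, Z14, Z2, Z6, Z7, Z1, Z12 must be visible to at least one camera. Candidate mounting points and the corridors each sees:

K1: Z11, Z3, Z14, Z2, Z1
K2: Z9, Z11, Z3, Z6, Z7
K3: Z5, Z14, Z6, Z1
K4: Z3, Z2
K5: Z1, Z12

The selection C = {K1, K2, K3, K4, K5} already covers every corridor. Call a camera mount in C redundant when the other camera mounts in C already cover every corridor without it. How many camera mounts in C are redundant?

2

Drop K1: the rest still cover every corridor — redundant.
Drop K2: Z9, Z7 uncovered — not redundant.
Drop K3: Z5 uncovered — not redundant.
Drop K4: the rest still cover every corridor — redundant.
Drop K5: Z12 uncovered — not redundant.
2 redundant: K1, K4.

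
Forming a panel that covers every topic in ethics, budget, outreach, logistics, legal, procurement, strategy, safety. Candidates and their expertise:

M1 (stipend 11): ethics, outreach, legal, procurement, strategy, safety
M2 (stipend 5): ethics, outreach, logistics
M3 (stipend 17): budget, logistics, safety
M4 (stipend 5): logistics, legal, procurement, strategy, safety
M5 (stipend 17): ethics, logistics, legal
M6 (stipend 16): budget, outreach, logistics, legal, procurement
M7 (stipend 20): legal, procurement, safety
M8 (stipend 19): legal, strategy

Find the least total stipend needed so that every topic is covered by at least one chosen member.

M2, M4, M6 cover every topic at stipend 5 + 5 + 16 = 26.
Any cover uses at least 2 members; among all covering selections none totals below 26.

26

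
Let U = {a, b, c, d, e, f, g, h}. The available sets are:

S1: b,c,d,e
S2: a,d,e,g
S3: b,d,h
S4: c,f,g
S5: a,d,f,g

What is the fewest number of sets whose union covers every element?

S1, S3, S5 together cover {a, b, c, d, e, f, g, h} — every element.
No 2 of the 5 sets cover everything (all 10 pairs fall short), so 3 is minimum.

3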